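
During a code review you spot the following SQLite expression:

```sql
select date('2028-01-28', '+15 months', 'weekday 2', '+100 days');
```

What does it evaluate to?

Adding +15 months to 2028-01-28 gives 2029-04-28.
`weekday 2` advances to the next Tuesday; 2029-04-28 is a Saturday, so it moves forward to 2029-05-01.
Applying '+100 days' to 2029-05-01: counting 100 days forward gives 2029-08-09.

2029-08-09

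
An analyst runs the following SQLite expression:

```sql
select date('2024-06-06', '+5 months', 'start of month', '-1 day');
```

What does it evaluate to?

2024-10-31

Adding +5 months to 2024-06-06 gives 2024-11-06.
`start of month` rewinds 2024-11-06 to 2024-11-01.
Going back 1 day from 2024-11-01 reaches 2024-10-31 (last day of October, 31 days).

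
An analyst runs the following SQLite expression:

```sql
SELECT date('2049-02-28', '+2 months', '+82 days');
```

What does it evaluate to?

Adding +2 months to 2049-02-28 gives 2049-04-28.
Applying '+82 days' to 2049-04-28: counting 82 days forward gives 2049-07-19.

2049-07-19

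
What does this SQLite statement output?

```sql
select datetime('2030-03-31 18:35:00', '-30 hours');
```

2030-03-30 12:35:00

-30 hours from 2030-03-31 18:35:00 is 2030-03-30 12:35:00 (crosses midnight).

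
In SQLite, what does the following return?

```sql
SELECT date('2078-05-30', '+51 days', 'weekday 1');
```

Applying '+51 days' to 2078-05-30: counting 51 days forward gives 2078-07-20.
`weekday 1` advances to the next Monday; 2078-07-20 is a Wednesday, so it moves forward to 2078-07-25.

2078-07-25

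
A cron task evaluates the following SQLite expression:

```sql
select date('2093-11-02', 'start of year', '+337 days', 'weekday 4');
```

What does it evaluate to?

`start of year` rewinds 2093-11-02 to 2093-01-01.
Applying '+337 days' to 2093-01-01: counting 337 days forward gives 2093-12-04.
`weekday 4` advances to the next Thursday; 2093-12-04 is a Friday, so it moves forward to 2093-12-10.

2093-12-10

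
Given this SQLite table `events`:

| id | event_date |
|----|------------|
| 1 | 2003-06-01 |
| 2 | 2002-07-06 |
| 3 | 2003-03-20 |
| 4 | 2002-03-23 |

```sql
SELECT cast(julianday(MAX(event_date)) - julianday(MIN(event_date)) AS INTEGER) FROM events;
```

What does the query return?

435

MIN = 2002-03-23, MAX = 2003-06-01.
8 days remain in March 2002 after the 23rd (31 − 23).
Full months from April 2002 through May 2003 contribute their day counts.
Then 1 day into June 2003.
Total: 8 + 30 + 31 + 30 + 31 + 31 + 30 + 31 + 30 + 31 + 31 + 28 + 31 + 30 + 31 + 1 = 435.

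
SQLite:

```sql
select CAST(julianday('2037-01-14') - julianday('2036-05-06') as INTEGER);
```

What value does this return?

253

25 days remain in May 2036 after the 6th (31 − 6).
Full months from June 2036 through December 2036 contribute their day counts.
Then 14 days into January 2037.
Total: 25 + 30 + 31 + 31 + 30 + 31 + 30 + 31 + 14 = 253.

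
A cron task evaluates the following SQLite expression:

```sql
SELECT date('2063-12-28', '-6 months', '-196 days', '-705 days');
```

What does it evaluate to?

2061-01-08

Adding -6 months to 2063-12-28 gives 2063-06-28.
Applying '-196 days' to 2063-06-28: counting 196 days back gives 2062-12-14.
Applying '-705 days' to 2062-12-14: counting 705 days back gives 2061-01-08.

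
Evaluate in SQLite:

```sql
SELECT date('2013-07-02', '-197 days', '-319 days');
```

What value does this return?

2012-02-02

Applying '-197 days' to 2013-07-02: counting 197 days back gives 2012-12-17.
Applying '-319 days' to 2012-12-17: counting 319 days back gives 2012-02-02.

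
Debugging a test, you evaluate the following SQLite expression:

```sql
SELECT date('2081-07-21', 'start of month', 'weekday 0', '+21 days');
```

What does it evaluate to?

`start of month` rewinds 2081-07-21 to 2081-07-01.
`weekday 0` advances to the next Sunday; 2081-07-01 is a Tuesday, so it moves forward to 2081-07-06.
Advancing 21 more days within July lands on 2081-07-27.

2081-07-27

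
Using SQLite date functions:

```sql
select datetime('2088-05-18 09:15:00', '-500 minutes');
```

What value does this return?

500 minutes = 8h 20m; -500 minutes from 2088-05-18 09:15:00 is 2088-05-18 00:55:00.

2088-05-18 00:55:00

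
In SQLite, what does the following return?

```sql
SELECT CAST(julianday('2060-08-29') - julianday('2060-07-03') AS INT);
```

57

28 days remain in July 2060 after the 3rd (31 − 3).
Then 29 days into August 2060.
Total: 28 + 29 = 57.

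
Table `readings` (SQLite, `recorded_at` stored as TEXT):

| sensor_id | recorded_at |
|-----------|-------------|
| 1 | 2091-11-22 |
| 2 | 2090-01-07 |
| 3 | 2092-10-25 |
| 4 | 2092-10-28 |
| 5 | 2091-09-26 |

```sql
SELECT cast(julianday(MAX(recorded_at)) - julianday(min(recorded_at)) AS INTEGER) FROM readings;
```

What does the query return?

MIN = 2090-01-07, MAX = 2092-10-28.
24 days remain in January 2090 after the 7th (31 − 7).
Full months from February 2090 through September 2092 contribute their day counts.
Then 28 days into October 2092.
Total: 24 + 28 + 31 + 30 + 31 + 30 + 31 + 31 + 30 + 31 + 30 + 31 + 31 + 28 + 31 + 30 + 31 + 30 + 31 + 31 + 30 + 31 + 30 + 31 + 31 + 29 + 31 + 30 + 31 + 30 + 31 + 31 + 30 + 28 = 1025.

1025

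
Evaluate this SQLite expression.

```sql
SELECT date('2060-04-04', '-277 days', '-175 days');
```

Applying '-277 days' to 2060-04-04: counting 277 days back gives 2059-07-02.
Applying '-175 days' to 2059-07-02: counting 175 days back gives 2059-01-08.

2059-01-08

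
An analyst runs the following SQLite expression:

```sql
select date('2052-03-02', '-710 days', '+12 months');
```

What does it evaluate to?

2051-03-23

Applying '-710 days' to 2052-03-02: counting 710 days back gives 2050-03-23.
Adding +12 months to 2050-03-23 gives 2051-03-23.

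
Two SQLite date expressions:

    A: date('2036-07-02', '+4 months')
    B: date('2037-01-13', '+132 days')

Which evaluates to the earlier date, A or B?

A

A = 2036-11-02.
B = 2037-05-25.
A is earlier.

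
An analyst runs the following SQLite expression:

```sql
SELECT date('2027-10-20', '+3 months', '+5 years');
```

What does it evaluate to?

Adding +3 months to 2027-10-20 gives 2028-01-20.
Adding +5 years to 2028-01-20 gives 2033-01-20.

2033-01-20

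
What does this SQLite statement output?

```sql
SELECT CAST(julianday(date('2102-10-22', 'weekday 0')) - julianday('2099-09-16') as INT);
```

`weekday 0` advances to the next Sunday; 2102-10-22 is already a Sunday, so it stays at 2102-10-22.
14 days remain in September 2099 after the 16th (30 − 16).
Full months from October 2099 through September 2102 contribute their day counts.
Then 22 days into October 2102.
Total: 14 + 31 + 30 + 31 + 31 + 28 + 31 + 30 + 31 + 30 + 31 + 31 + 30 + 31 + 30 + 31 + 31 + 28 + 31 + 30 + 31 + 30 + 31 + 31 + 30 + 31 + 30 + 31 + 31 + 28 + 31 + 30 + 31 + 30 + 31 + 31 + 30 + 22 = 1131.

1131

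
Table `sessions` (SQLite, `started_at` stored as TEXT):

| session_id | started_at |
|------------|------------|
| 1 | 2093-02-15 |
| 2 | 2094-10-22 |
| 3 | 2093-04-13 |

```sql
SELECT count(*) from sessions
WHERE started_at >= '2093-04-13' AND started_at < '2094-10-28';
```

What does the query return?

2

Rows in [2093-04-13, 2094-10-28): 2094-10-22, 2093-04-13 → 2 rows.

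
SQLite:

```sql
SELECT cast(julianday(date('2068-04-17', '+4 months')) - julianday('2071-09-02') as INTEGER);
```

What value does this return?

-1111

Adding +4 months to 2068-04-17 gives 2068-08-17.
14 days remain in August 2068 after the 17th (31 − 17).
Full months from September 2068 through August 2071 contribute their day counts.
Then 2 days into September 2071.
Total: 14 + 30 + 31 + 30 + 31 + 31 + 28 + 31 + 30 + 31 + 30 + 31 + 31 + 30 + 31 + 30 + 31 + 31 + 28 + 31 + 30 + 31 + 30 + 31 + 31 + 30 + 31 + 30 + 31 + 31 + 28 + 31 + 30 + 31 + 30 + 31 + 31 + 2 = 1111.
The subtraction is earlier − later, so the result is −1111 → -1111.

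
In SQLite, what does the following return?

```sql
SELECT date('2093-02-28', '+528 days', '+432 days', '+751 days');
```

Applying '+528 days' to 2093-02-28: counting 528 days forward gives 2094-08-10.
Applying '+432 days' to 2094-08-10: counting 432 days forward gives 2095-10-16.
Applying '+751 days' to 2095-10-16: counting 751 days forward gives 2097-11-05.

2097-11-05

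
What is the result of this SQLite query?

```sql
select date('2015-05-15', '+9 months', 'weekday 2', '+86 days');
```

Adding +9 months to 2015-05-15 gives 2016-02-15.
`weekday 2` advances to the next Tuesday; 2016-02-15 is a Monday, so it moves forward to 2016-02-16.
Applying '+86 days' to 2016-02-16: counting 86 days forward gives 2016-05-12.

2016-05-12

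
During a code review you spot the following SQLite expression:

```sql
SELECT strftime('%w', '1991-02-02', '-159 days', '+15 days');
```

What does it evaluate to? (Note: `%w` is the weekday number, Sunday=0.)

First apply '-159 days', '+15 days': 1991-02-02 → 1990-09-11.
1990-09-11 is a Tuesday; with Sunday=0 that is 2.

2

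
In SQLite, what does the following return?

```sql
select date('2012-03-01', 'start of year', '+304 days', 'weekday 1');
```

`start of year` rewinds 2012-03-01 to 2012-01-01.
Applying '+304 days' to 2012-01-01: counting 304 days forward gives 2012-10-31.
`weekday 1` advances to the next Monday; 2012-10-31 is a Wednesday, so it moves forward to 2012-11-05.

2012-11-05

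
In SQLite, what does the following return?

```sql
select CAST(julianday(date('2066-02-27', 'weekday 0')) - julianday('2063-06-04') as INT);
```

`weekday 0` advances to the next Sunday; 2066-02-27 is a Saturday, so it moves forward to 2066-02-28.
26 days remain in June 2063 after the 4th (30 − 4).
Full months from July 2063 through January 2066 contribute their day counts.
Then 28 days into February 2066.
Total: 26 + 31 + 31 + 30 + 31 + 30 + 31 + 31 + 29 + 31 + 30 + 31 + 30 + 31 + 31 + 30 + 31 + 30 + 31 + 31 + 28 + 31 + 30 + 31 + 30 + 31 + 31 + 30 + 31 + 30 + 31 + 31 + 28 = 1000.

1000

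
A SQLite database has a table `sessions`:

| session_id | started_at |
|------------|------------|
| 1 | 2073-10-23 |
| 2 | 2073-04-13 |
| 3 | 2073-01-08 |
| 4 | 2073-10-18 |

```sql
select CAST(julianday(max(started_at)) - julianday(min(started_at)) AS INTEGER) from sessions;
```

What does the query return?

288

MIN = 2073-01-08, MAX = 2073-10-23.
23 days remain in January 2073 after the 8th (31 − 8).
Full months from February 2073 through September 2073 contribute their day counts.
Then 23 days into October 2073.
Total: 23 + 28 + 31 + 30 + 31 + 30 + 31 + 31 + 30 + 23 = 288.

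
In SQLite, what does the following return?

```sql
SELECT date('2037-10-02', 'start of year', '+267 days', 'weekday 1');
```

`start of year` rewinds 2037-10-02 to 2037-01-01.
Applying '+267 days' to 2037-01-01: counting 267 days forward gives 2037-09-25.
`weekday 1` advances to the next Monday; 2037-09-25 is a Friday, so it moves forward to 2037-09-28.

2037-09-28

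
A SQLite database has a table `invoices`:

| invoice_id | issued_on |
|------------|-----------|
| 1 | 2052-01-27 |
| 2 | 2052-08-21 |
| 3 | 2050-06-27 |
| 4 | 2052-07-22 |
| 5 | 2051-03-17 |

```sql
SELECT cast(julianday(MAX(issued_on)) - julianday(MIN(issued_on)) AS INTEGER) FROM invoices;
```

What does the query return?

786

MIN = 2050-06-27, MAX = 2052-08-21.
3 days remain in June 2050 after the 27th (30 − 27).
Full months from July 2050 through July 2052 contribute their day counts.
Then 21 days into August 2052.
Total: 3 + 31 + 31 + 30 + 31 + 30 + 31 + 31 + 28 + 31 + 30 + 31 + 30 + 31 + 31 + 30 + 31 + 30 + 31 + 31 + 29 + 31 + 30 + 31 + 30 + 31 + 21 = 786.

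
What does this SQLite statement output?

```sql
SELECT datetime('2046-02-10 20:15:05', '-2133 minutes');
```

2133 minutes = 35h 33m; -2133 minutes from 2046-02-10 20:15:05 is 2046-02-09 08:42:05 (crosses midnight).

2046-02-09 08:42:05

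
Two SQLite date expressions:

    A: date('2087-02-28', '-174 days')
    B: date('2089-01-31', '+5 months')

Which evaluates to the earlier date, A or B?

A

A = 2086-09-07.
B = 2089-07-01.
A is earlier.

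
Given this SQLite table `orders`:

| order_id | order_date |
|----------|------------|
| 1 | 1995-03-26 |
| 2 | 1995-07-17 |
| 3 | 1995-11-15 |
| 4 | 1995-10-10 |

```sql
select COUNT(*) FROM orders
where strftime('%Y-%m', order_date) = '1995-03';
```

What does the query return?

Rows with year-month 1995-03: 1995-03-26 → 1.

1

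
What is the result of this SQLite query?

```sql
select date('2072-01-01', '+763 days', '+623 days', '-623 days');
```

Applying '+763 days' to 2072-01-01: counting 763 days forward gives 2074-02-02.
Applying '+623 days' to 2074-02-02: counting 623 days forward gives 2075-10-18.
Applying '-623 days' to 2075-10-18: counting 623 days back gives 2074-02-02.

2074-02-02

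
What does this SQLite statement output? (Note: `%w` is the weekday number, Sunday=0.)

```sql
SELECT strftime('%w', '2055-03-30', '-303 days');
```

0

First apply '-303 days': 2055-03-30 → 2054-05-31.
2054-05-31 is a Sunday; with Sunday=0 that is 0.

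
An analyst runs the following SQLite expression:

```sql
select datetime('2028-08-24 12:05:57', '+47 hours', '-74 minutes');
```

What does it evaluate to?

2028-08-26 09:51:57

+47 hours from 2028-08-24 12:05:57 is 2028-08-26 11:05:57 (crosses midnight).
74 minutes = 1h 14m; -74 minutes from 2028-08-26 11:05:57 is 2028-08-26 09:51:57.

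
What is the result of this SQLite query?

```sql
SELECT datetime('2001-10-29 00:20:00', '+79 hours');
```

+79 hours from 2001-10-29 00:20:00 is 2001-11-01 07:20:00 (crosses midnight).

2001-11-01 07:20:00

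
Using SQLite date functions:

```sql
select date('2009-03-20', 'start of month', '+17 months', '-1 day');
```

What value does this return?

`start of month` rewinds 2009-03-20 to 2009-03-01.
Adding +17 months to 2009-03-01 gives 2010-08-01.
Going back 1 day from 2010-08-01 reaches 2010-07-31 (last day of July, 31 days).

2010-07-31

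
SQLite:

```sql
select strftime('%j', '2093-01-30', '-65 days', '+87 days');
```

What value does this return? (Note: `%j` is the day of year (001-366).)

First apply '-65 days', '+87 days': 2093-01-30 → 2093-02-21.
Day-of-year for 2093-02-21: days since 2093-01-01 inclusive = 52, zero-padded to 052.

052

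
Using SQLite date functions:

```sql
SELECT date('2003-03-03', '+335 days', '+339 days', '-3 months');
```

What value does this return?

Applying '+335 days' to 2003-03-03: counting 335 days forward gives 2004-02-01.
Applying '+339 days' to 2004-02-01: counting 339 days forward gives 2005-01-05.
Adding -3 months to 2005-01-05 gives 2004-10-05.

2004-10-05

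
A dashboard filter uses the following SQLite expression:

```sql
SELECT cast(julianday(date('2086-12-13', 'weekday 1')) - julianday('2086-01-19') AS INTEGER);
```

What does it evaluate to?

331

`weekday 1` advances to the next Monday; 2086-12-13 is a Friday, so it moves forward to 2086-12-16.
12 days remain in January 2086 after the 19th (31 − 19).
Full months from February 2086 through November 2086 contribute their day counts.
Then 16 days into December 2086.
Total: 12 + 28 + 31 + 30 + 31 + 30 + 31 + 31 + 30 + 31 + 30 + 16 = 331.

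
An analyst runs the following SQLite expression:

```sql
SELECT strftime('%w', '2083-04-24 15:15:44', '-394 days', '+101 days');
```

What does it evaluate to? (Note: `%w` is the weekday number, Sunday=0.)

First apply '-394 days', '+101 days': 2083-04-24 15:15:44 → 2082-07-05 15:15:44.
2082-07-05 is a Sunday; with Sunday=0 that is 0.

0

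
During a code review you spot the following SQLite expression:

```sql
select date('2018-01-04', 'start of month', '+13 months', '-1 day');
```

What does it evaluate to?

`start of month` rewinds 2018-01-04 to 2018-01-01.
Adding +13 months to 2018-01-01 gives 2019-02-01.
Going back 1 day from 2019-02-01 reaches 2019-01-31 (last day of January, 31 days).

2019-01-31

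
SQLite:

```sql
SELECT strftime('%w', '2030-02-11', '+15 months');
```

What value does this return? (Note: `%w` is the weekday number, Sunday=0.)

0

First apply '+15 months': 2030-02-11 → 2031-05-11.
2031-05-11 is a Sunday; with Sunday=0 that is 0.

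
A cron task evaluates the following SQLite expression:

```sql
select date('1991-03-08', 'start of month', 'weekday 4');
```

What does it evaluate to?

`start of month` rewinds 1991-03-08 to 1991-03-01.
`weekday 4` advances to the next Thursday; 1991-03-01 is a Friday, so it moves forward to 1991-03-07.

1991-03-07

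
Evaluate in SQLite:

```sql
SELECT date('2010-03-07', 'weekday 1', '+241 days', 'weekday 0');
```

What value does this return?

`weekday 1` advances to the next Monday; 2010-03-07 is a Sunday, so it moves forward to 2010-03-08.
Applying '+241 days' to 2010-03-08: counting 241 days forward gives 2010-11-04.
`weekday 0` advances to the next Sunday; 2010-11-04 is a Thursday, so it moves forward to 2010-11-07.

2010-11-07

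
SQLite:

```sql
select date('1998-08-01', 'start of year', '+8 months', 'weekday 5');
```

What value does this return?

`start of year` rewinds 1998-08-01 to 1998-01-01.
Adding +8 months to 1998-01-01 gives 1998-09-01.
`weekday 5` advances to the next Friday; 1998-09-01 is a Tuesday, so it moves forward to 1998-09-04.

1998-09-04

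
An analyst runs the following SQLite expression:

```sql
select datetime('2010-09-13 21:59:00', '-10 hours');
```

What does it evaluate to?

-10 hours from 2010-09-13 21:59:00 is 2010-09-13 11:59:00.

2010-09-13 11:59:00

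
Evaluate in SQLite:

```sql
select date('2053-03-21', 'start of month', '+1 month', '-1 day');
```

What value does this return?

2053-03-31

`start of month` rewinds 2053-03-21 to 2053-03-01.
Adding +1 month to 2053-03-01 gives 2053-04-01.
Going back 1 day from 2053-04-01 reaches 2053-03-31 (last day of March, 31 days).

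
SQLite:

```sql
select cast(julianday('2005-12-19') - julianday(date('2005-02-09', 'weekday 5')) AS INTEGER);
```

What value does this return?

311

`weekday 5` advances to the next Friday; 2005-02-09 is a Wednesday, so it moves forward to 2005-02-11.
17 days remain in February 2005 after the 11th (28 − 11).
Full months from March 2005 through November 2005 contribute their day counts.
Then 19 days into December 2005.
Total: 17 + 31 + 30 + 31 + 30 + 31 + 31 + 30 + 31 + 30 + 19 = 311.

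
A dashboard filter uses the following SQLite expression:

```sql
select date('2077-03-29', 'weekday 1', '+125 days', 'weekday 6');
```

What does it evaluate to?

`weekday 1` advances to the next Monday; 2077-03-29 is already a Monday, so it stays at 2077-03-29.
Applying '+125 days' to 2077-03-29: counting 125 days forward gives 2077-08-01.
`weekday 6` advances to the next Saturday; 2077-08-01 is a Sunday, so it moves forward to 2077-08-07.

2077-08-07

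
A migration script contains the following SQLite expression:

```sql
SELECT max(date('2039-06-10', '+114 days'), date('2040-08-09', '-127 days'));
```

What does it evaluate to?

2040-04-04

date('2039-06-10', '+114 days') → 2039-10-02.
date('2040-08-09', '-127 days') → 2040-04-04.
Later of the two is 2040-04-04.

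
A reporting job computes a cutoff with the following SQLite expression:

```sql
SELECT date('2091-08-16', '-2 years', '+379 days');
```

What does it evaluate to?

2090-08-30

Adding -2 years to 2091-08-16 gives 2089-08-16.
Applying '+379 days' to 2089-08-16: counting 379 days forward gives 2090-08-30.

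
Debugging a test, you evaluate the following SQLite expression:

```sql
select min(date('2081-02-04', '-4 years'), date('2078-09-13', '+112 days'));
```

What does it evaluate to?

date('2081-02-04', '-4 years') → 2077-02-04.
date('2078-09-13', '+112 days') → 2079-01-03.
Earlier of the two is 2077-02-04.

2077-02-04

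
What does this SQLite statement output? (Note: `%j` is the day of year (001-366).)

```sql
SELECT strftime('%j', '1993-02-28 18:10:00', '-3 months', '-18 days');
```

315

First apply '-3 months', '-18 days': 1993-02-28 18:10:00 → 1992-11-10 18:10:00.
Day-of-year for 1992-11-10: days since 1992-01-01 inclusive = 315, zero-padded to 315.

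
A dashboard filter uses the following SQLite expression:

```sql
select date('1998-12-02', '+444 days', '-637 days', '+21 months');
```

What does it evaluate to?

Applying '+444 days' to 1998-12-02: counting 444 days forward gives 2000-02-19.
Applying '-637 days' to 2000-02-19: counting 637 days back gives 1998-05-23.
Adding +21 months to 1998-05-23 gives 2000-02-23.

2000-02-23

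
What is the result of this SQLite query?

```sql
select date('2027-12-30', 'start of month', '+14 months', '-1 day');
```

`start of month` rewinds 2027-12-30 to 2027-12-01.
Adding +14 months to 2027-12-01 gives 2029-02-01.
Going back 1 day from 2029-02-01 reaches 2029-01-31 (last day of January, 31 days).

2029-01-31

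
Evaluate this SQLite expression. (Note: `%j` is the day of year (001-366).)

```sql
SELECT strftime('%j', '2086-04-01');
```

Day-of-year for 2086-04-01: days since 2086-01-01 inclusive = 91, zero-padded to 091.

091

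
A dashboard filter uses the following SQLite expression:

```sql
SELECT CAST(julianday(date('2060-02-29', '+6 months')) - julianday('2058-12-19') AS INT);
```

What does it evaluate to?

Adding +6 months to 2060-02-29 gives 2060-08-29.
12 days remain in December 2058 after the 19th (31 − 19).
Full months from January 2059 through July 2060 contribute their day counts.
Then 29 days into August 2060.
Total: 12 + 31 + 28 + 31 + 30 + 31 + 30 + 31 + 31 + 30 + 31 + 30 + 31 + 31 + 29 + 31 + 30 + 31 + 30 + 31 + 29 = 619.

619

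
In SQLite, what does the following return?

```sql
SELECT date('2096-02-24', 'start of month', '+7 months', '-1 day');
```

2096-08-31

`start of month` rewinds 2096-02-24 to 2096-02-01.
Adding +7 months to 2096-02-01 gives 2096-09-01.
Going back 1 day from 2096-09-01 reaches 2096-08-31 (last day of August, 31 days).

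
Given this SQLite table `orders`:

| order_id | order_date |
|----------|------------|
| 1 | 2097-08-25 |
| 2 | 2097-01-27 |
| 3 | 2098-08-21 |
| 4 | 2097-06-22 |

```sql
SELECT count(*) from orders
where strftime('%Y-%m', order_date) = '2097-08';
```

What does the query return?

1

Rows with year-month 2097-08: 2097-08-25 → 1.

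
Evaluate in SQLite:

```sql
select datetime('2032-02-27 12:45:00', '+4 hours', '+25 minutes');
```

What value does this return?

2032-02-27 17:10:00

+4 hours from 2032-02-27 12:45:00 is 2032-02-27 16:45:00.
+25 minutes from 2032-02-27 16:45:00 is 2032-02-27 17:10:00.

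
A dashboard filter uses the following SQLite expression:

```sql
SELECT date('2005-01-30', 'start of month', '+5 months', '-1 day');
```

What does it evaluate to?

2005-05-31

`start of month` rewinds 2005-01-30 to 2005-01-01.
Adding +5 months to 2005-01-01 gives 2005-06-01.
Going back 1 day from 2005-06-01 reaches 2005-05-31 (last day of May, 31 days).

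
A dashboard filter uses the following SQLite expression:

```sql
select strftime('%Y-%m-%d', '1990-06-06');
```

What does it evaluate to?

1990-06-06

`%Y-%m-%d` extracts the ISO date: 1990-06-06.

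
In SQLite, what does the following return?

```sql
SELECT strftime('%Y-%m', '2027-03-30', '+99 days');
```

2027-07

First apply '+99 days': 2027-03-30 → 2027-07-07.
`%Y-%m` extracts the year-month: 2027-07.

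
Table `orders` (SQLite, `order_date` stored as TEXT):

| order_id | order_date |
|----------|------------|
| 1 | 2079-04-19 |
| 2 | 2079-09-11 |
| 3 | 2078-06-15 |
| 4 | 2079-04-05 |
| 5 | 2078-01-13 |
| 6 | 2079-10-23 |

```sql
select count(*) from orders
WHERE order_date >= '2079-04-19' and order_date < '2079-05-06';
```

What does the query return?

Rows in [2079-04-19, 2079-05-06): 2079-04-19 → 1 row.

1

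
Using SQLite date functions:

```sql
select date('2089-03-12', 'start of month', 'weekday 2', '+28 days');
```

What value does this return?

`start of month` rewinds 2089-03-12 to 2089-03-01.
`weekday 2` advances to the next Tuesday; 2089-03-01 is already a Tuesday, so it stays at 2089-03-01.
Advancing 28 more days within March lands on 2089-03-29.

2089-03-29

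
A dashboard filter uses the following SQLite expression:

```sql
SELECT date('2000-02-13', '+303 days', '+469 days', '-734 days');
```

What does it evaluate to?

2000-03-22

Applying '+303 days' to 2000-02-13: counting 303 days forward gives 2000-12-12.
Applying '+469 days' to 2000-12-12: counting 469 days forward gives 2002-03-26.
Applying '-734 days' to 2002-03-26: counting 734 days back gives 2000-03-22.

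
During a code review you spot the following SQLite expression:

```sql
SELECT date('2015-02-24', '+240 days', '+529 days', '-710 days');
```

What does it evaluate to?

Applying '+240 days' to 2015-02-24: counting 240 days forward gives 2015-10-22.
Applying '+529 days' to 2015-10-22: counting 529 days forward gives 2017-04-03.
Applying '-710 days' to 2017-04-03: counting 710 days back gives 2015-04-24.

2015-04-24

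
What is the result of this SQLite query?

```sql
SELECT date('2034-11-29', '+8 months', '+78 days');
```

Adding +8 months to 2034-11-29 gives 2035-07-29.
Applying '+78 days' to 2035-07-29: counting 78 days forward gives 2035-10-15.

2035-10-15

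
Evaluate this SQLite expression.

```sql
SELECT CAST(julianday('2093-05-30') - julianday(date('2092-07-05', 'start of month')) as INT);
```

333

`start of month` rewinds 2092-07-05 to 2092-07-01.
30 days remain in July 2092 after the 1st (31 − 1).
Full months from August 2092 through April 2093 contribute their day counts.
Then 30 days into May 2093.
Total: 30 + 31 + 30 + 31 + 30 + 31 + 31 + 28 + 31 + 30 + 30 = 333.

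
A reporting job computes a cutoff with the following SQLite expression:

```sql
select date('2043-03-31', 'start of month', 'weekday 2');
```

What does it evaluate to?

`start of month` rewinds 2043-03-31 to 2043-03-01.
`weekday 2` advances to the next Tuesday; 2043-03-01 is a Sunday, so it moves forward to 2043-03-03.

2043-03-03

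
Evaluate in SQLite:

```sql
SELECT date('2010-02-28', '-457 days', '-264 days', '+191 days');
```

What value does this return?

Applying '-457 days' to 2010-02-28: counting 457 days back gives 2008-11-28.
Applying '-264 days' to 2008-11-28: counting 264 days back gives 2008-03-09.
Applying '+191 days' to 2008-03-09: counting 191 days forward gives 2008-09-16.

2008-09-16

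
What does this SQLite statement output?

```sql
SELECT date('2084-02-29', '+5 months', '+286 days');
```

Adding +5 months to 2084-02-29 gives 2084-07-29.
Applying '+286 days' to 2084-07-29: counting 286 days forward gives 2085-05-11.

2085-05-11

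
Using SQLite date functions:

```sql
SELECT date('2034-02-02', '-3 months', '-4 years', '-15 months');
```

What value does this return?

Adding -3 months to 2034-02-02 gives 2033-11-02.
Adding -4 years to 2033-11-02 gives 2029-11-02.
Adding -15 months to 2029-11-02 gives 2028-08-02.

2028-08-02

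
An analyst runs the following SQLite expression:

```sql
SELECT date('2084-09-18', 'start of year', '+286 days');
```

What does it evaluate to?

2084-10-13

`start of year` rewinds 2084-09-18 to 2084-01-01.
Applying '+286 days' to 2084-01-01: counting 286 days forward gives 2084-10-13.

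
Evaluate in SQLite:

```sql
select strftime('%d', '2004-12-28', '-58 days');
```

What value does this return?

31

First apply '-58 days': 2004-12-28 → 2004-10-31.
`%d` extracts the 2-digit day of month: 31.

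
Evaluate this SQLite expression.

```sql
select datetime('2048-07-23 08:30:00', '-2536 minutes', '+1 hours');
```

2536 minutes = 42h 16m; -2536 minutes from 2048-07-23 08:30:00 is 2048-07-21 14:14:00 (crosses midnight).
+1 hours from 2048-07-21 14:14:00 is 2048-07-21 15:14:00.

2048-07-21 15:14:00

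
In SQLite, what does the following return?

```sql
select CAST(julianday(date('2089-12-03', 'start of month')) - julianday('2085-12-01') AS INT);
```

1461

`start of month` rewinds 2089-12-03 to 2089-12-01.
30 days remain in December 2085 after the 1st (31 − 1).
Full months from January 2086 through November 2089 contribute their day counts.
Then 1 day into December 2089.
Total: 30 + 31 + 28 + 31 + 30 + 31 + 30 + 31 + 31 + 30 + 31 + 30 + 31 + 31 + 28 + 31 + 30 + 31 + 30 + 31 + 31 + 30 + 31 + 30 + 31 + 31 + 29 + 31 + 30 + 31 + 30 + 31 + 31 + 30 + 31 + 30 + 31 + 31 + 28 + 31 + 30 + 31 + 30 + 31 + 31 + 30 + 31 + 30 + 1 = 1461.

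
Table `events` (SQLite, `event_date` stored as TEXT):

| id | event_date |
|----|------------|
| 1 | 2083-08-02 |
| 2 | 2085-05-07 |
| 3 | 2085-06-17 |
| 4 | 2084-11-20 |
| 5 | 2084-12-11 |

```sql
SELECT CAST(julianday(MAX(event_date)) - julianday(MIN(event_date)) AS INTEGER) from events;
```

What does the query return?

MIN = 2083-08-02, MAX = 2085-06-17.
29 days remain in August 2083 after the 2nd (31 − 2).
Full months from September 2083 through May 2085 contribute their day counts.
Then 17 days into June 2085.
Total: 29 + 30 + 31 + 30 + 31 + 31 + 29 + 31 + 30 + 31 + 30 + 31 + 31 + 30 + 31 + 30 + 31 + 31 + 28 + 31 + 30 + 31 + 17 = 685.

685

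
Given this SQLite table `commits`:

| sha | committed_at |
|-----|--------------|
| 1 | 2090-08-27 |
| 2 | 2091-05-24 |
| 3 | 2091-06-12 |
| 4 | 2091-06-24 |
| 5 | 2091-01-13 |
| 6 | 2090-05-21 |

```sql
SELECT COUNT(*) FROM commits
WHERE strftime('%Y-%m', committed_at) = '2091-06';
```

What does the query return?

Rows with year-month 2091-06: 2091-06-12, 2091-06-24 → 2.

2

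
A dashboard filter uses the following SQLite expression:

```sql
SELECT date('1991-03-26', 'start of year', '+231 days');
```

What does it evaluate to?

`start of year` rewinds 1991-03-26 to 1991-01-01.
Applying '+231 days' to 1991-01-01: counting 231 days forward gives 1991-08-20.

1991-08-20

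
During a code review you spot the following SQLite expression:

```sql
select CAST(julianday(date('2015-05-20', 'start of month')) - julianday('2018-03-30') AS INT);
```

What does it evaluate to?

`start of month` rewinds 2015-05-20 to 2015-05-01.
30 days remain in May 2015 after the 1st (31 − 1).
Full months from June 2015 through February 2018 contribute their day counts.
Then 30 days into March 2018.
Total: 30 + 30 + 31 + 31 + 30 + 31 + 30 + 31 + 31 + 29 + 31 + 30 + 31 + 30 + 31 + 31 + 30 + 31 + 30 + 31 + 31 + 28 + 31 + 30 + 31 + 30 + 31 + 31 + 30 + 31 + 30 + 31 + 31 + 28 + 30 = 1064.
The subtraction is earlier − later, so the result is −1064 → -1064.

-1064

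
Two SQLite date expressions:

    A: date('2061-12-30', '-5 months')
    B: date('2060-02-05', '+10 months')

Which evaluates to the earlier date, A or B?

A = 2061-07-30.
B = 2060-12-05.
B is earlier.

B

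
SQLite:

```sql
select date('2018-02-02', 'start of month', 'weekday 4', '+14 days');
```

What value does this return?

`start of month` rewinds 2018-02-02 to 2018-02-01.
`weekday 4` advances to the next Thursday; 2018-02-01 is already a Thursday, so it stays at 2018-02-01.
Advancing 14 more days within February lands on 2018-02-15.

2018-02-15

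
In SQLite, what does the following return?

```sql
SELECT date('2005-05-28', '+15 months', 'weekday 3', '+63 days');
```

Adding +15 months to 2005-05-28 gives 2006-08-28.
`weekday 3` advances to the next Wednesday; 2006-08-28 is a Monday, so it moves forward to 2006-08-30.
Applying '+63 days' to 2006-08-30: counting 63 days forward gives 2006-11-01.

2006-11-01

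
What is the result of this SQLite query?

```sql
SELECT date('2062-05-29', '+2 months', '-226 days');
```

2061-12-15

Adding +2 months to 2062-05-29 gives 2062-07-29.
Applying '-226 days' to 2062-07-29: counting 226 days back gives 2061-12-15.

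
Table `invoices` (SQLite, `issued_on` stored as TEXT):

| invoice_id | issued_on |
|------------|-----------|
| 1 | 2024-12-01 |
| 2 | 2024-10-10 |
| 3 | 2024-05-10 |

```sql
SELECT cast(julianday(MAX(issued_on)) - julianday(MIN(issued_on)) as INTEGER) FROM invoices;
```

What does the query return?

205

MIN = 2024-05-10, MAX = 2024-12-01.
21 days remain in May 2024 after the 10th (31 − 10).
Full months from June 2024 through November 2024 contribute their day counts.
Then 1 day into December 2024.
Total: 21 + 30 + 31 + 31 + 30 + 31 + 30 + 1 = 205.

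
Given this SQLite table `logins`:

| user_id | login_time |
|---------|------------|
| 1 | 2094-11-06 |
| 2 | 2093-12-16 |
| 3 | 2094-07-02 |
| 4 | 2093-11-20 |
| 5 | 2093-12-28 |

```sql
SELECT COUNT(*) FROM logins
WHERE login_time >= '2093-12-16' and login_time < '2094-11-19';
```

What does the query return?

4

Rows in [2093-12-16, 2094-11-19): 2094-11-06, 2093-12-16, 2094-07-02, 2093-12-28 → 4 rows.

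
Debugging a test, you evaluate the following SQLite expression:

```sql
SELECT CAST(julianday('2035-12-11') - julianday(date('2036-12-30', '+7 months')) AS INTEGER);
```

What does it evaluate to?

-597

Adding +7 months to 2036-12-30 gives 2037-07-30.
20 days remain in December 2035 after the 11th (31 − 11).
Full months from January 2036 through June 2037 contribute their day counts.
Then 30 days into July 2037.
Total: 20 + 31 + 29 + 31 + 30 + 31 + 30 + 31 + 31 + 30 + 31 + 30 + 31 + 31 + 28 + 31 + 30 + 31 + 30 + 30 = 597.
The subtraction is earlier − later, so the result is −597 → -597.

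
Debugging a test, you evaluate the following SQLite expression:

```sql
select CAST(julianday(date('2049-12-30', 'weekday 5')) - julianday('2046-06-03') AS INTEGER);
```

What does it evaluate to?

`weekday 5` advances to the next Friday; 2049-12-30 is a Thursday, so it moves forward to 2049-12-31.
27 days remain in June 2046 after the 3rd (30 − 3).
Full months from July 2046 through November 2049 contribute their day counts.
Then 31 days into December 2049.
Total: 27 + 31 + 31 + 30 + 31 + 30 + 31 + 31 + 28 + 31 + 30 + 31 + 30 + 31 + 31 + 30 + 31 + 30 + 31 + 31 + 29 + 31 + 30 + 31 + 30 + 31 + 31 + 30 + 31 + 30 + 31 + 31 + 28 + 31 + 30 + 31 + 30 + 31 + 31 + 30 + 31 + 30 + 31 = 1307.

1307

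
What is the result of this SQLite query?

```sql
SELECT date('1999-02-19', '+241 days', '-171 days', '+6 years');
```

2005-04-30

Applying '+241 days' to 1999-02-19: counting 241 days forward gives 1999-10-18.
Applying '-171 days' to 1999-10-18: counting 171 days back gives 1999-04-30.
Adding +6 years to 1999-04-30 gives 2005-04-30.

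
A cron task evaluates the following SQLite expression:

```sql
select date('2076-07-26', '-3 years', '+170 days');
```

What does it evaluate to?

Adding -3 years to 2076-07-26 gives 2073-07-26.
Applying '+170 days' to 2073-07-26: counting 170 days forward gives 2074-01-12.

2074-01-12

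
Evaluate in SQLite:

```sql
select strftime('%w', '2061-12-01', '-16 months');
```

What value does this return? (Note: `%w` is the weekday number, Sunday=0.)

First apply '-16 months': 2061-12-01 → 2060-08-01.
2060-08-01 is a Sunday; with Sunday=0 that is 0.

0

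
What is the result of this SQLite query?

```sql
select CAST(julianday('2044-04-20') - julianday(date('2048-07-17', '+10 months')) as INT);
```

-1853

Adding +10 months to 2048-07-17 gives 2049-05-17.
10 days remain in April 2044 after the 20th (30 − 20).
Full months from May 2044 through April 2049 contribute their day counts.
Then 17 days into May 2049.
Total: 10 + 31 + 30 + 31 + 31 + 30 + 31 + 30 + 31 + 31 + 28 + 31 + 30 + 31 + 30 + 31 + 31 + 30 + 31 + 30 + 31 + 31 + 28 + 31 + 30 + 31 + 30 + 31 + 31 + 30 + 31 + 30 + 31 + 31 + 28 + 31 + 30 + 31 + 30 + 31 + 31 + 30 + 31 + 30 + 31 + 31 + 29 + 31 + 30 + 31 + 30 + 31 + 31 + 30 + 31 + 30 + 31 + 31 + 28 + 31 + 30 + 17 = 1853.
The subtraction is earlier − later, so the result is −1853 → -1853.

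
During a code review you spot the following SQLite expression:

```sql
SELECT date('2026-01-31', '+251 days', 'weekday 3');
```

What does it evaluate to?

2026-10-14

Applying '+251 days' to 2026-01-31: counting 251 days forward gives 2026-10-09.
`weekday 3` advances to the next Wednesday; 2026-10-09 is a Friday, so it moves forward to 2026-10-14.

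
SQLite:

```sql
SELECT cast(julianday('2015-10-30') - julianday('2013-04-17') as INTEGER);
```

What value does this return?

13 days remain in April 2013 after the 17th (30 − 17).
Full months from May 2013 through September 2015 contribute their day counts.
Then 30 days into October 2015.
Total: 13 + 31 + 30 + 31 + 31 + 30 + 31 + 30 + 31 + 31 + 28 + 31 + 30 + 31 + 30 + 31 + 31 + 30 + 31 + 30 + 31 + 31 + 28 + 31 + 30 + 31 + 30 + 31 + 31 + 30 + 30 = 926.

926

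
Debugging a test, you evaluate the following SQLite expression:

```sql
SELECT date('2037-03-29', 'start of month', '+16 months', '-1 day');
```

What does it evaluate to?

2038-06-30

`start of month` rewinds 2037-03-29 to 2037-03-01.
Adding +16 months to 2037-03-01 gives 2038-07-01.
Going back 1 day from 2038-07-01 reaches 2038-06-30 (last day of June, 30 days).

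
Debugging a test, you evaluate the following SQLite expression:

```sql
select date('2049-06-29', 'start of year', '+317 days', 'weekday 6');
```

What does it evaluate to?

`start of year` rewinds 2049-06-29 to 2049-01-01.
Applying '+317 days' to 2049-01-01: counting 317 days forward gives 2049-11-14.
`weekday 6` advances to the next Saturday; 2049-11-14 is a Sunday, so it moves forward to 2049-11-20.

2049-11-20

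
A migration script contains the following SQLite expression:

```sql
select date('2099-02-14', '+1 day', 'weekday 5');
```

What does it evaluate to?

2099-02-20

Advancing 1 more day within February lands on 2099-02-15.
`weekday 5` advances to the next Friday; 2099-02-15 is a Sunday, so it moves forward to 2099-02-20.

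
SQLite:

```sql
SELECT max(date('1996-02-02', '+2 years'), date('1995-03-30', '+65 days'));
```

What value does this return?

date('1996-02-02', '+2 years') → 1998-02-02.
date('1995-03-30', '+65 days') → 1995-06-03.
Later of the two is 1998-02-02.

1998-02-02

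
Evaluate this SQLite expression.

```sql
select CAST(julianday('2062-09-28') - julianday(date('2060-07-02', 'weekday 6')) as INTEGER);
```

`weekday 6` advances to the next Saturday; 2060-07-02 is a Friday, so it moves forward to 2060-07-03.
28 days remain in July 2060 after the 3rd (31 − 3).
Full months from August 2060 through August 2062 contribute their day counts.
Then 28 days into September 2062.
Total: 28 + 31 + 30 + 31 + 30 + 31 + 31 + 28 + 31 + 30 + 31 + 30 + 31 + 31 + 30 + 31 + 30 + 31 + 31 + 28 + 31 + 30 + 31 + 30 + 31 + 31 + 28 = 817.

817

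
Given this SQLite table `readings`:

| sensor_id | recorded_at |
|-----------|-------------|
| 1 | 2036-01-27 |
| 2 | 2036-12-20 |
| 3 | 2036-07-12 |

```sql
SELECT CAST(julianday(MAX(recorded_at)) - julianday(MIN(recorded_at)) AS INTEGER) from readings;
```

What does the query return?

328

MIN = 2036-01-27, MAX = 2036-12-20.
4 days remain in January 2036 after the 27th (31 − 27).
Full months from February 2036 through November 2036 contribute their day counts.
Then 20 days into December 2036.
Total: 4 + 29 + 31 + 30 + 31 + 30 + 31 + 31 + 30 + 31 + 30 + 20 = 328.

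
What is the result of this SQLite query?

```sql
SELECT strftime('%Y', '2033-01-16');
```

`%Y` extracts the 4-digit year: 2033.

2033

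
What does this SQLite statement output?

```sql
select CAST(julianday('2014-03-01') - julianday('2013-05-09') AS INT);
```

22 days remain in May 2013 after the 9th (31 − 9).
Full months from June 2013 through February 2014 contribute their day counts.
Then 1 day into March 2014.
Total: 22 + 30 + 31 + 31 + 30 + 31 + 30 + 31 + 31 + 28 + 1 = 296.

296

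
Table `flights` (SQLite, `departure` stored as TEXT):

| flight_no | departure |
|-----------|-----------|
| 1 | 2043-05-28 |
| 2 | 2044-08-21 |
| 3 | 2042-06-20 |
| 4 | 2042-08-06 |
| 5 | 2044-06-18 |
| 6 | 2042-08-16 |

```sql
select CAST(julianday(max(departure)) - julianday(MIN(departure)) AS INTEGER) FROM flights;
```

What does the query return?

793

MIN = 2042-06-20, MAX = 2044-08-21.
10 days remain in June 2042 after the 20th (30 − 20).
Full months from July 2042 through July 2044 contribute their day counts.
Then 21 days into August 2044.
Total: 10 + 31 + 31 + 30 + 31 + 30 + 31 + 31 + 28 + 31 + 30 + 31 + 30 + 31 + 31 + 30 + 31 + 30 + 31 + 31 + 29 + 31 + 30 + 31 + 30 + 31 + 21 = 793.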